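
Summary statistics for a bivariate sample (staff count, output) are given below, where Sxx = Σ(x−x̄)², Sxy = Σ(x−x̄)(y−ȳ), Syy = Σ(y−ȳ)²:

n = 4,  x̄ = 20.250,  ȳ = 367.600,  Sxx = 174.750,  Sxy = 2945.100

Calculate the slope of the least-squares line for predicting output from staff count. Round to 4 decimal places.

b = Sxy/Sxx = 2945.1/174.75 = 16.853219

16.8532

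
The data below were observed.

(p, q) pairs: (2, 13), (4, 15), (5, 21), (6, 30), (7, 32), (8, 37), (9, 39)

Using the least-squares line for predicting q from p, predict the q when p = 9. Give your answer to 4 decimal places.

39.9426

n = 7, Σx = 41, Σy = 187, Σxy = 1242, Σx² = 275
Sxx = Σx² − (Σx)²/n = 275 − 240.142857 = 34.857143
Sxy = Σxy − (Σx)(Σy)/n = 1242 − 1095.285714 = 146.714286
b = Sxy/Sxx = 146.714286/34.857143 = 4.209016
a = ȳ − b·x̄ = 26.714286 − 4.209016·5.857143 = 2.061475
ŷ(9) = a + b·9 = 2.061475 + 4.209016·9 = 39.942623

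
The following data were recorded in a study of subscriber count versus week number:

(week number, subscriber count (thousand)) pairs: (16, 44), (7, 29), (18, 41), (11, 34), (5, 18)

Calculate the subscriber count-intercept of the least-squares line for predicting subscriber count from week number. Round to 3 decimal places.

n = 5, Σx = 57, Σy = 166, Σxy = 2109, Σx² = 775
Sxx = Σx² − (Σx)²/n = 775 − 649.8 = 125.2
Sxy = Σxy − (Σx)(Σy)/n = 2109 − 1892.4 = 216.6
b = Sxy/Sxx = 216.6/125.2 = 1.730032
a = ȳ − b·x̄ = 33.2 − 1.730032·11.4 = 13.477636

13.478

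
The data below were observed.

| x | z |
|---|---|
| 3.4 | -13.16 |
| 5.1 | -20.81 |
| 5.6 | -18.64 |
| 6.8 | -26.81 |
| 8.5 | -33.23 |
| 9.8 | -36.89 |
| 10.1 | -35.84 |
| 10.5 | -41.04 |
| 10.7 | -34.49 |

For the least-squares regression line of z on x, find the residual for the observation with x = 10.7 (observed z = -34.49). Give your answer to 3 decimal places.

n = 9, Σx = 70.5, Σy = -260.91, Σxy = -2243.491, Σx² = 610.21
Sxx = Σx² − (Σx)²/n = 610.21 − 552.25 = 57.96
Sxy = Σxy − (Σx)(Σy)/n = -2243.491 − (-2043.795) = -199.696
b = Sxy/Sxx = -199.696/57.96 = -3.445411
a = ȳ − b·x̄ = -28.99 − (-3.445411)·7.833333 = -2.000950
ŷ(10.7) = -2.000950 + (-3.445411)·10.7 = -38.866844
residual = y − ŷ = -34.49 − (-38.866844) = 4.376844

4.377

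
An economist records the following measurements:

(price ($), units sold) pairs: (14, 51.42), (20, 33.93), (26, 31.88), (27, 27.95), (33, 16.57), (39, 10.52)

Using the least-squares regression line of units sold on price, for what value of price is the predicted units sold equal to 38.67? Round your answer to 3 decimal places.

n = 6, Σx = 159, Σy = 172.27, Σxy = 3939.1, Σx² = 4611
Sxx = Σx² − (Σx)²/n = 4611 − 4213.5 = 397.5
Sxy = Σxy − (Σx)(Σy)/n = 3939.1 − 4565.155 = -626.055
b = Sxy/Sxx = -626.055/397.5 = -1.574981
a = ȳ − b·x̄ = 28.711667 − (-1.574981)·26.5 = 70.448667
Set a + b·x = 38.67: x = (38.67 − 70.448667) / (-1.574981) = 20.177173

20.177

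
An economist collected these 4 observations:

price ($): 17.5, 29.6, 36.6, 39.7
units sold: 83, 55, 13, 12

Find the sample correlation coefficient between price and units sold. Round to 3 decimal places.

n = 4, Σx = 123.4, Σy = 163, Σxy = 4032.7, Σx² = 4098.06, Σy² = 10227
Sxx = Σx² − (Σx)²/n = 4098.06 − 3806.89 = 291.17
Sxy = Σxy − (Σx)(Σy)/n = 4032.7 − 5028.55 = -995.85
Syy = Σy² − (Σy)²/n = 10227 − 6642.25 = 3584.75
r = Sxy/√(Sxx·Syy) = -995.85/√(1043771.6575) = -995.85/1021.651436 = -0.974745

-0.975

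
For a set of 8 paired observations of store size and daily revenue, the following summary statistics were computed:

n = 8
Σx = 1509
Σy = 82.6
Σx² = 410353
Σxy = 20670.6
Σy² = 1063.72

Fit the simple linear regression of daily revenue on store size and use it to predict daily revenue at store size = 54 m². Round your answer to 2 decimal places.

Sxx = Σx² − (Σx)²/n = 410353 − 284635.125 = 125717.875
Sxy = Σxy − (Σx)(Σy)/n = 20670.6 − 15580.425 = 5090.175
b = Sxy/Sxx = 5090.175/125717.875 = 0.040489
a = ȳ − b·x̄ = 10.325 − 0.040489·188.625 = 2.687786
ŷ(54) = a + b·54 = 2.687786 + 0.040489·54 = 4.874186

4.87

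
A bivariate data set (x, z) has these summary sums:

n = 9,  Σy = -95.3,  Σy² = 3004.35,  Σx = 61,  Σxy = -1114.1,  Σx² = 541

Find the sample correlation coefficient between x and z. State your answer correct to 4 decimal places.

-0.9280

Sxx = Σx² − (Σx)²/n = 541 − 413.444444 = 127.555556
Sxy = Σxy − (Σx)(Σy)/n = -1114.1 − (-645.922222) = -468.177778
Syy = Σy² − (Σy)²/n = 3004.35 − 1009.121111 = 1995.228889
r = Sxy/√(Sxx·Syy) = -468.177778/√(254502.529383) = -468.177778/504.482437 = -0.928036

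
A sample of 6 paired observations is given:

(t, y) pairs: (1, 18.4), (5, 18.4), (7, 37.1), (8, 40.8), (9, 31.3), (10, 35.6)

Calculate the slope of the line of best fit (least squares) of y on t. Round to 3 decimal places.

n = 6, Σx = 40, Σy = 181.6, Σxy = 1334.2, Σx² = 320
Sxx = Σx² − (Σx)²/n = 320 − 266.666667 = 53.333333
Sxy = Σxy − (Σx)(Σy)/n = 1334.2 − 1210.666667 = 123.533333
b = Sxy/Sxx = 123.533333/53.333333 = 2.31625

2.316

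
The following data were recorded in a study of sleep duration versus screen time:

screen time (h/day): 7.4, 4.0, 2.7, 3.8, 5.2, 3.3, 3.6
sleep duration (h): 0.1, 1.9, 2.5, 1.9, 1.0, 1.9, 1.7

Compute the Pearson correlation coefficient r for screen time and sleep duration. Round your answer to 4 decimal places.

n = 7, Σx = 30, Σy = 11, Σxy = 39.9, Σx² = 143.38, Σy² = 20.98
Sxx = Σx² − (Σx)²/n = 143.38 − 128.571429 = 14.808571
Sxy = Σxy − (Σx)(Σy)/n = 39.9 − 47.142857 = -7.242857
Syy = Σy² − (Σy)²/n = 20.98 − 17.285714 = 3.694286
r = Sxy/√(Sxx·Syy) = -7.242857/√(54.707094) = -7.242857/7.396424 = -0.979238

-0.9792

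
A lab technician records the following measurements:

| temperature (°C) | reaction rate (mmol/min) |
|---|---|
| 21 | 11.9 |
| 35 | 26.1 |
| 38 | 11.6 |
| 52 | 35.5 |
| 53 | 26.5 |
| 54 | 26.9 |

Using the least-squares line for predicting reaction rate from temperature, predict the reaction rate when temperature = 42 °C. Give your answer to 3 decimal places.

22.994

n = 6, Σx = 253, Σy = 138.5, Σxy = 6307.3, Σx² = 11539
Sxx = Σx² − (Σx)²/n = 11539 − 10668.166667 = 870.833333
Sxy = Σxy − (Σx)(Σy)/n = 6307.3 − 5840.083333 = 467.216667
b = Sxy/Sxx = 467.216667/870.833333 = 0.536517
a = ȳ − b·x̄ = 23.083333 − 0.536517·42.166667 = 0.460211
ŷ(42) = a + b·42 = 0.460211 + 0.536517·42 = 22.993914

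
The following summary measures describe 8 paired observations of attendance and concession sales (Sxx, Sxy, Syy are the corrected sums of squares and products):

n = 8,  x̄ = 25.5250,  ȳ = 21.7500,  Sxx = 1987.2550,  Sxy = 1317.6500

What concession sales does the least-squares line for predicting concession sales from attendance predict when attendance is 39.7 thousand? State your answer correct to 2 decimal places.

b = Sxy/Sxx = 1317.65/1987.255 = 0.663050
a = ȳ − b·x̄ = 21.75 − 0.663050·25.525 = 4.825641
ŷ(39.7) = a + b·39.7 = 4.825641 + 0.663050·39.7 = 31.148738

31.15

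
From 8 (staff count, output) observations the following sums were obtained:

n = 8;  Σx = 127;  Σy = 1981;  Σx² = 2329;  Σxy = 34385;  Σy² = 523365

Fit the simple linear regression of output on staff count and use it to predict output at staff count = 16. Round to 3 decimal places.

248.798

Sxx = Σx² − (Σx)²/n = 2329 − 2016.125 = 312.875
Sxy = Σxy − (Σx)(Σy)/n = 34385 − 31448.375 = 2936.625
b = Sxy/Sxx = 2936.625/312.875 = 9.385937
a = ȳ − b·x̄ = 247.625 − 9.385937·15.875 = 98.623252
ŷ(16) = a + b·16 = 98.623252 + 9.385937·16 = 248.798242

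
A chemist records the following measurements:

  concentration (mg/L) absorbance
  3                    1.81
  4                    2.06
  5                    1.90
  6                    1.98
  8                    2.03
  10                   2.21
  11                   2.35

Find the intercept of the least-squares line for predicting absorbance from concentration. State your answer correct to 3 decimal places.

n = 7, Σx = 47, Σy = 14.34, Σxy = 99.24, Σx² = 371
Sxx = Σx² − (Σx)²/n = 371 − 315.571429 = 55.428571
Sxy = Σxy − (Σx)(Σy)/n = 99.24 − 96.282857 = 2.957143
b = Sxy/Sxx = 2.957143/55.428571 = 0.053351
a = ȳ − b·x̄ = 2.048571 − 0.053351·6.714286 = 1.690361

1.690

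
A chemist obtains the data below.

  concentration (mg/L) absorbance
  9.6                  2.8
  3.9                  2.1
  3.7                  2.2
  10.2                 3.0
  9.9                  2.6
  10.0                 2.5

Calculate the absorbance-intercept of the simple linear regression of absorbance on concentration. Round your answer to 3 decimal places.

1.792

n = 6, Σx = 47.3, Σy = 15.2, Σxy = 124.55, Σx² = 423.11
Sxx = Σx² − (Σx)²/n = 423.11 − 372.881667 = 50.228333
Sxy = Σxy − (Σx)(Σy)/n = 124.55 − 119.826667 = 4.723333
b = Sxy/Sxx = 4.723333/50.228333 = 0.094037
a = ȳ − b·x̄ = 2.533333 − 0.094037·7.883333 = 1.792007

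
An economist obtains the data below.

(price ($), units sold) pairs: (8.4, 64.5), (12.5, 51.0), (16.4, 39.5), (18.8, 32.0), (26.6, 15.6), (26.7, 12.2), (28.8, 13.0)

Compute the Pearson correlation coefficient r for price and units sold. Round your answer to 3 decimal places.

-0.992

n = 7, Σx = 138.2, Σy = 227.8, Σxy = 3543.8, Σx² = 3099.1, Σy² = 9906.7
Sxx = Σx² − (Σx)²/n = 3099.1 − 2728.462857 = 370.637143
Sxy = Σxy − (Σx)(Σy)/n = 3543.8 − 4497.422857 = -953.622857
Syy = Σy² − (Σy)²/n = 9906.7 − 7413.262857 = 2493.437143
r = Sxy/√(Sxx·Syy) = -953.622857/√(924160.418522) = -953.622857/961.332626 = -0.991980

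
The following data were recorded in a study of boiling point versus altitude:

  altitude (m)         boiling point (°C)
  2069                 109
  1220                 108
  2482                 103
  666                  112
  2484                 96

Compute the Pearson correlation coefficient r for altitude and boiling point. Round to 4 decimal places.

n = 5, Σx = 8921, Σy = 528, Σxy = 925983, Σx² = 18543297, Σy² = 55914
Sxx = Σx² − (Σx)²/n = 18543297 − 15916848.2 = 2626448.8
Sxy = Σxy − (Σx)(Σy)/n = 925983 − 942057.6 = -16074.6
Syy = Σy² − (Σy)²/n = 55914 − 55756.8 = 157.2
r = Sxy/√(Sxx·Syy) = -16074.6/√(412877751.36) = -16074.6/20319.393479 = -0.791096

-0.7911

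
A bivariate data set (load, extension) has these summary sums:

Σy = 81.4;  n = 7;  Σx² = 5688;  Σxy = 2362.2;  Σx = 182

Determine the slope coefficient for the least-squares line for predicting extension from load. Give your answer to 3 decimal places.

0.257

Sxx = Σx² − (Σx)²/n = 5688 − 4732 = 956
Sxy = Σxy − (Σx)(Σy)/n = 2362.2 − 2116.4 = 245.8
b = Sxy/Sxx = 245.8/956 = 0.257113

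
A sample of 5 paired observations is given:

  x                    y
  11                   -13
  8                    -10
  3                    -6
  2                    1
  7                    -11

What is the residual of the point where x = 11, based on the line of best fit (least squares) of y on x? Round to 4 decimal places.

n = 5, Σx = 31, Σy = -39, Σxy = -316, Σx² = 247
Sxx = Σx² − (Σx)²/n = 247 − 192.2 = 54.8
Sxy = Σxy − (Σx)(Σy)/n = -316 − (-241.8) = -74.2
b = Sxy/Sxx = -74.2/54.8 = -1.354015
a = ȳ − b·x̄ = -7.8 − (-1.354015)·6.2 = 0.594891
ŷ(11) = 0.594891 + (-1.354015)·11 = -14.299270
residual = y − ŷ = -13 − (-14.299270) = 1.299270

1.2993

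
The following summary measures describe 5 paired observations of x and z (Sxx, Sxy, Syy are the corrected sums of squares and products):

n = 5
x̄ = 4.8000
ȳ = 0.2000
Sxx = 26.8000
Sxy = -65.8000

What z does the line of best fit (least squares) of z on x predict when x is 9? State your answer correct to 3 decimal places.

-10.112

b = Sxy/Sxx = -65.8/26.8 = -2.455224
a = ȳ − b·x̄ = 0.2 − (-2.455224)·4.8 = 11.985075
ŷ(9) = a + b·9 = 11.985075 + (-2.455224)·9 = -10.111940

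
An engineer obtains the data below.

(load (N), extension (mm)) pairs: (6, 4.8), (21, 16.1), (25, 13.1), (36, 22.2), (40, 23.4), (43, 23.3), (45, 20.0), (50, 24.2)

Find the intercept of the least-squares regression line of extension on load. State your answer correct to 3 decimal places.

4.229

n = 8, Σx = 266, Σy = 147.1, Σxy = 5541.5, Σx² = 10372
Sxx = Σx² − (Σx)²/n = 10372 − 8844.5 = 1527.5
Sxy = Σxy − (Σx)(Σy)/n = 5541.5 − 4891.075 = 650.425
b = Sxy/Sxx = 650.425/1527.5 = 0.425810
a = ȳ − b·x̄ = 18.3875 − 0.425810·33.25 = 4.229313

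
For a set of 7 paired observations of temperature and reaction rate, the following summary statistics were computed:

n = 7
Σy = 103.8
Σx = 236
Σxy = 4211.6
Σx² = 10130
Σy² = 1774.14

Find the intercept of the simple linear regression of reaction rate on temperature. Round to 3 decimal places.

3.783

Sxx = Σx² − (Σx)²/n = 10130 − 7956.571429 = 2173.428571
Sxy = Σxy − (Σx)(Σy)/n = 4211.6 − 3499.542857 = 712.057143
b = Sxy/Sxx = 712.057143/2173.428571 = 0.327619
a = ȳ − b·x̄ = 14.828571 − 0.327619·33.714286 = 3.783121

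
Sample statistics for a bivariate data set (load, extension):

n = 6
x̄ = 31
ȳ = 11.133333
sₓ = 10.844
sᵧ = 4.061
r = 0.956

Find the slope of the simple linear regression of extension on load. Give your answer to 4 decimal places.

b = r · sᵧ/sₓ = 0.956 · 4.061/10.844 = 0.358015

0.3580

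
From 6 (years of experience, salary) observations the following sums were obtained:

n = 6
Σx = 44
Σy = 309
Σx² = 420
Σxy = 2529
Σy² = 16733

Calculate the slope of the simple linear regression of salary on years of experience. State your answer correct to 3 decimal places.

2.702

Sxx = Σx² − (Σx)²/n = 420 − 322.666667 = 97.333333
Sxy = Σxy − (Σx)(Σy)/n = 2529 − 2266 = 263
b = Sxy/Sxx = 263/97.333333 = 2.702055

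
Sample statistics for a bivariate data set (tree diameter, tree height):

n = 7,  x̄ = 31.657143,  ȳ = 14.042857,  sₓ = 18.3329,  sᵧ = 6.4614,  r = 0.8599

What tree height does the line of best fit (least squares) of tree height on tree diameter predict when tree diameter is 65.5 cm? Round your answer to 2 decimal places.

b = r · sᵧ/sₓ = 0.8599 · 6.4614/18.3329 = 0.303070
a = ȳ − b·x̄ = 14.042857 − 0.303070·31.657143 = 4.448517
ŷ(65.5) = a + b·65.5 = 4.448517 + 0.303070·65.5 = 24.299622

24.30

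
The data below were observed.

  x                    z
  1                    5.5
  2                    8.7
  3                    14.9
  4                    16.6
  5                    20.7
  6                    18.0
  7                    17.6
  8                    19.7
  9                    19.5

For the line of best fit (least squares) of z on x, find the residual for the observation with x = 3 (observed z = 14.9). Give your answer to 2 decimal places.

2.40

n = 9, Σx = 45, Σy = 141.2, Σxy = 801.8, Σx² = 285
Sxx = Σx² − (Σx)²/n = 285 − 225 = 60
Sxy = Σxy − (Σx)(Σy)/n = 801.8 − 706 = 95.8
b = Sxy/Sxx = 95.8/60 = 1.596667
a = ȳ − b·x̄ = 15.688889 − 1.596667·5 = 7.705556
ŷ(3) = 7.705556 + 1.596667·3 = 12.495556
residual = y − ŷ = 14.9 − 12.495556 = 2.404444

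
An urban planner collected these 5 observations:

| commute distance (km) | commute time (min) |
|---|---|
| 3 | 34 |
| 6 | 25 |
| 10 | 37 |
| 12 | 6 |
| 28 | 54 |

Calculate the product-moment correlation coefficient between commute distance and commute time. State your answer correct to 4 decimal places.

n = 5, Σx = 59, Σy = 156, Σxy = 2206, Σx² = 1073, Σy² = 6102
Sxx = Σx² − (Σx)²/n = 1073 − 696.2 = 376.8
Sxy = Σxy − (Σx)(Σy)/n = 2206 − 1840.8 = 365.2
Syy = Σy² − (Σy)²/n = 6102 − 4867.2 = 1234.8
r = Sxy/√(Sxx·Syy) = 365.2/√(465272.64) = 365.2/682.108965 = 0.535398

0.5354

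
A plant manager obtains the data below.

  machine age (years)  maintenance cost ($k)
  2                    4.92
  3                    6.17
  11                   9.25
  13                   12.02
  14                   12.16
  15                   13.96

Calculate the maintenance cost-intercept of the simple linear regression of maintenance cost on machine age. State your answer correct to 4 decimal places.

n = 6, Σx = 58, Σy = 58.48, Σxy = 666, Σx² = 724
Sxx = Σx² − (Σx)²/n = 724 − 560.666667 = 163.333333
Sxy = Σxy − (Σx)(Σy)/n = 666 − 565.306667 = 100.693333
b = Sxy/Sxx = 100.693333/163.333333 = 0.616490
a = ȳ − b·x̄ = 9.746667 − 0.616490·9.666667 = 3.787265

3.7873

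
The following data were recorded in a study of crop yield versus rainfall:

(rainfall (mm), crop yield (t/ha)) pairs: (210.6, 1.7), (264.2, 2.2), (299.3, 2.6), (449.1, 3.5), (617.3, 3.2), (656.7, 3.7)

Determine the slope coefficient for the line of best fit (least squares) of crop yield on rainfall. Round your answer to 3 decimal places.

n = 6, Σx = 2497.2, Σy = 16.9, Σxy = 7694.44, Σx² = 1217739.48
Sxx = Σx² − (Σx)²/n = 1217739.48 − 1039334.64 = 178404.84
Sxy = Σxy − (Σx)(Σy)/n = 7694.44 − 7033.78 = 660.66
b = Sxy/Sxx = 660.66/178404.84 = 0.003703

0.004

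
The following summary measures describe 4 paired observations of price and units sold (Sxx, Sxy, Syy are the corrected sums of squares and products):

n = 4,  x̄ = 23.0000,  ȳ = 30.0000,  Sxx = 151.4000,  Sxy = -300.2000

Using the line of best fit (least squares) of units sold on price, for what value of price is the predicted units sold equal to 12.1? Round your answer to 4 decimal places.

b = Sxy/Sxx = -300.2/151.4 = -1.982827
a = ȳ − b·x̄ = 30 − (-1.982827)·23 = 75.605020
Set a + b·x = 12.1: x = (12.1 − 75.605020) / (-1.982827) = 32.027515

32.0275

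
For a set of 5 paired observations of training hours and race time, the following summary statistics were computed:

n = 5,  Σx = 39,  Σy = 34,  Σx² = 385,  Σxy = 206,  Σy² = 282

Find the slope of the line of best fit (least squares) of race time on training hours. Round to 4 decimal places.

Sxx = Σx² − (Σx)²/n = 385 − 304.2 = 80.8
Sxy = Σxy − (Σx)(Σy)/n = 206 − 265.2 = -59.2
b = Sxy/Sxx = -59.2/80.8 = -0.732673

-0.7327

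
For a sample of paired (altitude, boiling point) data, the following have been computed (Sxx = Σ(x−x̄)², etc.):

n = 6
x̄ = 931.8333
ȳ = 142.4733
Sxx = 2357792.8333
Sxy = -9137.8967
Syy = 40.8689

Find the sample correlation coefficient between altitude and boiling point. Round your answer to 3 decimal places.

r = Sxy/√(Sxx·Syy) = -9137.8967/√(96360399.524854) = -9137.8967/9816.333303 = -0.930887

-0.931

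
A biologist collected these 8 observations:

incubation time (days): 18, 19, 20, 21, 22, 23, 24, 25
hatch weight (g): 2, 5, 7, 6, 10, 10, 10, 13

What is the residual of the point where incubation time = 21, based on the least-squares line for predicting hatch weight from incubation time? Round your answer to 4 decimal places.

n = 8, Σx = 172, Σy = 63, Σxy = 1412, Σx² = 3740
Sxx = Σx² − (Σx)²/n = 3740 − 3698 = 42
Sxy = Σxy − (Σx)(Σy)/n = 1412 − 1354.5 = 57.5
b = Sxy/Sxx = 57.5/42 = 1.369048
a = ȳ − b·x̄ = 7.875 − 1.369048·21.5 = -21.559524
ŷ(21) = -21.559524 + 1.369048·21 = 7.190476
residual = y − ŷ = 6 − 7.190476 = -1.190476

-1.1905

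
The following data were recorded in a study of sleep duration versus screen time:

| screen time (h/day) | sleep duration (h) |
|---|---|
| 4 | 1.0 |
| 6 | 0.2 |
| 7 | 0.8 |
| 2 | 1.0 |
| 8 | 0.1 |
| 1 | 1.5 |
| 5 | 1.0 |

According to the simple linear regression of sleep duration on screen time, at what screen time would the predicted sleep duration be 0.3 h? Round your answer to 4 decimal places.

n = 7, Σx = 33, Σy = 5.6, Σxy = 20.1, Σx² = 195
Sxx = Σx² − (Σx)²/n = 195 − 155.571429 = 39.428571
Sxy = Σxy − (Σx)(Σy)/n = 20.1 − 26.4 = -6.3
b = Sxy/Sxx = -6.3/39.428571 = -0.159783
a = ȳ − b·x̄ = 0.8 − (-0.159783)·4.714286 = 1.553261
Set a + b·x = 0.3: x = (0.3 − 1.553261) / (-0.159783) = 7.843537

7.8435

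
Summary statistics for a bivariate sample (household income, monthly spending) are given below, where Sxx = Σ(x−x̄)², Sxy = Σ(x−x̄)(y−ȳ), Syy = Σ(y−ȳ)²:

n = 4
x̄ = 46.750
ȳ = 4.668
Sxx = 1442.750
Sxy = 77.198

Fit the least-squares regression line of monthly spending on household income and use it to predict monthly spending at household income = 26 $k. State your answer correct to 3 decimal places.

3.558

b = Sxy/Sxx = 77.198/1442.75 = 0.053508
a = ȳ − b·x̄ = 4.668 − 0.053508·46.75 = 2.166523
ŷ(26) = a + b·26 = 2.166523 + 0.053508·26 = 3.557719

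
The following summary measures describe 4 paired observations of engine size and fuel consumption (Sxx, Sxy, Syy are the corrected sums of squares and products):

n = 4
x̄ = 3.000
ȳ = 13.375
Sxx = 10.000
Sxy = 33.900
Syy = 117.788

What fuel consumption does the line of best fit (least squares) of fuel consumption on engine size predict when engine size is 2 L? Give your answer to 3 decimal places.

9.985

b = Sxy/Sxx = 33.9/10 = 3.39
a = ȳ − b·x̄ = 13.375 − 3.39·3 = 3.205
ŷ(2) = a + b·2 = 3.205 + 3.39·2 = 9.985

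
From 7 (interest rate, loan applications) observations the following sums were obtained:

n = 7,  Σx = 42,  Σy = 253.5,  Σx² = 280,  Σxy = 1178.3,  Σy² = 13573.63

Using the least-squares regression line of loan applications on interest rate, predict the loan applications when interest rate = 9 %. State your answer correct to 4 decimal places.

Sxx = Σx² − (Σx)²/n = 280 − 252 = 28
Sxy = Σxy − (Σx)(Σy)/n = 1178.3 − 1521 = -342.7
b = Sxy/Sxx = -342.7/28 = -12.239286
a = ȳ − b·x̄ = 36.214286 − (-12.239286)·6 = 109.65
ŷ(9) = a + b·9 = 109.65 + (-12.239286)·9 = -0.503571

-0.5036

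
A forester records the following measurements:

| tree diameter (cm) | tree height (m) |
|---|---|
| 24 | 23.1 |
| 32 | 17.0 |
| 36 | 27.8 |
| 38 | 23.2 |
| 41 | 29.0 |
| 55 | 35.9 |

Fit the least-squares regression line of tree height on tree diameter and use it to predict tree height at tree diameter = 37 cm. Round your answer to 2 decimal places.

n = 6, Σx = 226, Σy = 156, Σxy = 6144.3, Σx² = 9046
Sxx = Σx² − (Σx)²/n = 9046 − 8512.666667 = 533.333333
Sxy = Σxy − (Σx)(Σy)/n = 6144.3 − 5876 = 268.3
b = Sxy/Sxx = 268.3/533.333333 = 0.503062
a = ȳ − b·x̄ = 26 − 0.503062·37.666667 = 7.051312
ŷ(37) = a + b·37 = 7.051312 + 0.503062·37 = 25.664625

25.66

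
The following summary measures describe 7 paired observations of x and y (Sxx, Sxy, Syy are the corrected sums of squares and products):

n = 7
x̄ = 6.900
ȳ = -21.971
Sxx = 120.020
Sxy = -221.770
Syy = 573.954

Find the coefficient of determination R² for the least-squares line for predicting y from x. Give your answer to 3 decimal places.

R² = Sxy²/(Sxx·Syy) = (-221.77)²/(120.02·573.954) = 0.713962

0.714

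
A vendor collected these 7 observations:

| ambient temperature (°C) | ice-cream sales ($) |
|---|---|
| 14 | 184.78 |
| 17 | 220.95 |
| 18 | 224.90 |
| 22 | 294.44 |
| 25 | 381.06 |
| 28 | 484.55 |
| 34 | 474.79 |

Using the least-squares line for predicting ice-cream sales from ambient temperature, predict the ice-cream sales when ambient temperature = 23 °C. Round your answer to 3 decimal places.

330.941

n = 7, Σx = 158, Σy = 2265.47, Σxy = 56105.71, Σx² = 3858
Sxx = Σx² − (Σx)²/n = 3858 − 3566.285714 = 291.714286
Sxy = Σxy − (Σx)(Σy)/n = 56105.71 − 51134.894286 = 4970.815714
b = Sxy/Sxx = 4970.815714/291.714286 = 17.040015
a = ȳ − b·x̄ = 323.638571 − 17.040015·22.571429 = -60.978903
ŷ(23) = a + b·23 = -60.978903 + 17.040015·23 = 330.941435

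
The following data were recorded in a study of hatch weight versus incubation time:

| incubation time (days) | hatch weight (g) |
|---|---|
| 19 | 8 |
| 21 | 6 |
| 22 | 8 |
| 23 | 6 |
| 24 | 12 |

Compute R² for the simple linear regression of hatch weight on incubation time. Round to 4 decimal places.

0.1802

n = 5, Σx = 109, Σy = 40, Σxy = 880, Σx² = 2391, Σy² = 344
Sxx = Σx² − (Σx)²/n = 2391 − 2376.2 = 14.8
Sxy = Σxy − (Σx)(Σy)/n = 880 − 872 = 8
Syy = Σy² − (Σy)²/n = 344 − 320 = 24
R² = Sxy²/(Sxx·Syy) = (8)²/(14.8·24) = 0.180180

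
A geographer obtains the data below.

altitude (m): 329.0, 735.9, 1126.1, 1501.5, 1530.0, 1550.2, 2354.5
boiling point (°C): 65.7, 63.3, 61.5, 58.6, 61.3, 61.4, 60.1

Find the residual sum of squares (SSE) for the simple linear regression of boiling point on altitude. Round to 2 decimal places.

10.59

n = 7, Σx = 9127.2, Σy = 431.9, Σxy = 555917.55, Σx² = 14460083.56, Σy² = 26679.25
Sxx = Σx² − (Σx)²/n = 14460083.56 − 11900825.691429 = 2559257.868571
Sxy = Σxy − (Σx)(Σy)/n = 555917.55 − 563148.24 = -7230.69
Syy = Σy² − (Σy)²/n = 26679.25 − 26648.23 = 31.02
b = Sxy/Sxx = -7230.69/2559257.868571 = -0.002825
SSE = Syy − b·Sxy = 31.02 − (-0.002825)·(-7230.69) = 10.591079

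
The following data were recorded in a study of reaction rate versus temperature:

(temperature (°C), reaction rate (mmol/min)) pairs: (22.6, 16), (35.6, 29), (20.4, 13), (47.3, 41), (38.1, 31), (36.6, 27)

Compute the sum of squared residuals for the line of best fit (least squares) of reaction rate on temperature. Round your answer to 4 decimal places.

n = 6, Σx = 200.6, Σy = 157, Σxy = 5767.8, Σx² = 7222.74, Σy² = 4637
Sxx = Σx² − (Σx)²/n = 7222.74 − 6706.726667 = 516.013333
Sxy = Σxy − (Σx)(Σy)/n = 5767.8 − 5249.033333 = 518.766667
Syy = Σy² − (Σy)²/n = 4637 − 4108.166667 = 528.833333
b = Sxy/Sxx = 518.766667/516.013333 = 1.005336
SSE = Syy − b·Sxy = 528.833333 − 1.005336·518.766667 = 7.298642

7.2986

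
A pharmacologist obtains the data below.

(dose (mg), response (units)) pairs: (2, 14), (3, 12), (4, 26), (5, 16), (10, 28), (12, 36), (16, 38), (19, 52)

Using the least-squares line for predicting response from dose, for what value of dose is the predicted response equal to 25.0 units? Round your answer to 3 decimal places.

n = 8, Σx = 71, Σy = 222, Σxy = 2556, Σx² = 915
Sxx = Σx² − (Σx)²/n = 915 − 630.125 = 284.875
Sxy = Σxy − (Σx)(Σy)/n = 2556 − 1970.25 = 585.75
b = Sxy/Sxx = 585.75/284.875 = 2.056165
a = ȳ − b·x̄ = 27.75 − 2.056165·8.875 = 9.501536
Set a + b·x = 25.0: x = (25.0 − 9.501536) / 2.056165 = 7.537559

7.538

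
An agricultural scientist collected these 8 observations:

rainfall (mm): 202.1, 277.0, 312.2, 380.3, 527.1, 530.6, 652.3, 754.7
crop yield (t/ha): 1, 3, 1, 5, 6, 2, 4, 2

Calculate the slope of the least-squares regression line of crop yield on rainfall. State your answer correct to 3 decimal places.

n = 8, Σx = 3636.3, Σy = 24, Σxy = 11589.2, Σx² = 1914108.49
Sxx = Σx² − (Σx)²/n = 1914108.49 − 1652834.71125 = 261273.77875
Sxy = Σxy − (Σx)(Σy)/n = 11589.2 − 10908.9 = 680.3
b = Sxy/Sxx = 680.3/261273.77875 = 0.002604

0.003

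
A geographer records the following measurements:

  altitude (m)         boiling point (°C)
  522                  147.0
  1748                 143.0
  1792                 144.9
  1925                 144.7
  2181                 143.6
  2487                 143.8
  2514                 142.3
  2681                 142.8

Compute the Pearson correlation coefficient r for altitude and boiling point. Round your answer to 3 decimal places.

n = 8, Σx = 15850, Σy = 1152.1, Σxy = 2276317.5, Σx² = 34694764, Σy² = 165932.63
Sxx = Σx² − (Σx)²/n = 34694764 − 31402812.5 = 3291951.5
Sxy = Σxy − (Σx)(Σy)/n = 2276317.5 − 2282598.125 = -6280.625
Syy = Σy² − (Σy)²/n = 165932.63 − 165916.80125 = 15.82875
r = Sxy/√(Sxx·Syy) = -6280.625/√(52107477.305625) = -6280.625/7218.550915 = -0.870067

-0.870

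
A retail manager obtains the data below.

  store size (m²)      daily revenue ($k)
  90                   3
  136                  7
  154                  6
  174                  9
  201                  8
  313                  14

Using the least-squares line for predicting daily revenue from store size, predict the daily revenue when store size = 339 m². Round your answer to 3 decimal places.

15.288

n = 6, Σx = 1068, Σy = 47, Σxy = 9702, Σx² = 218958
Sxx = Σx² − (Σx)²/n = 218958 − 190104 = 28854
Sxy = Σxy − (Σx)(Σy)/n = 9702 − 8366 = 1336
b = Sxy/Sxx = 1336/28854 = 0.046302
a = ȳ − b·x̄ = 7.833333 − 0.046302·178 = -0.408436
ŷ(339) = a + b·339 = -0.408436 + 0.046302·339 = 15.287967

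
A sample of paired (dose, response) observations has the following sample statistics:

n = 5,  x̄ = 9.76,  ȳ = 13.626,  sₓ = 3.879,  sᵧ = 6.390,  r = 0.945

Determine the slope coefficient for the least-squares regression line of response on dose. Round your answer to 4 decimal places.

b = r · sᵧ/sₓ = 0.945 · 6.39/3.879 = 1.556729

1.5567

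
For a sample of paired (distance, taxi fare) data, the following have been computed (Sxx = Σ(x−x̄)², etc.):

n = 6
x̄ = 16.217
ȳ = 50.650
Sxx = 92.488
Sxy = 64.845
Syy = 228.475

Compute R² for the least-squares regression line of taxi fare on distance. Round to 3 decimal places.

0.199

R² = Sxy²/(Sxx·Syy) = (64.845)²/(92.488·228.475) = 0.198989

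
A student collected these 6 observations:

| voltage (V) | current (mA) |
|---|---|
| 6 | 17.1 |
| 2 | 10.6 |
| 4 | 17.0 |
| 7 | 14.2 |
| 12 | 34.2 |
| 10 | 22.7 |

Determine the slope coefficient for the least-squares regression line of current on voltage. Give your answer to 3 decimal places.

1.995

n = 6, Σx = 41, Σy = 115.8, Σxy = 928.6, Σx² = 349
Sxx = Σx² − (Σx)²/n = 349 − 280.166667 = 68.833333
Sxy = Σxy − (Σx)(Σy)/n = 928.6 − 791.3 = 137.3
b = Sxy/Sxx = 137.3/68.833333 = 1.994673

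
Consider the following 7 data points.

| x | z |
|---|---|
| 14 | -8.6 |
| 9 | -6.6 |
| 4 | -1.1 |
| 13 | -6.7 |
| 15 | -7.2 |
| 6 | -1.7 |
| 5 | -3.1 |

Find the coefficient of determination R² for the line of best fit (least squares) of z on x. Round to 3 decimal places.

0.845

n = 7, Σx = 66, Σy = -35, Σxy = -405, Σx² = 748, Σy² = 227.96
Sxx = Σx² − (Σx)²/n = 748 − 622.285714 = 125.714286
Sxy = Σxy − (Σx)(Σy)/n = -405 − (-330) = -75
Syy = Σy² − (Σy)²/n = 227.96 − 175 = 52.96
R² = Sxy²/(Sxx·Syy) = (-75)²/(125.714286·52.96) = 0.844870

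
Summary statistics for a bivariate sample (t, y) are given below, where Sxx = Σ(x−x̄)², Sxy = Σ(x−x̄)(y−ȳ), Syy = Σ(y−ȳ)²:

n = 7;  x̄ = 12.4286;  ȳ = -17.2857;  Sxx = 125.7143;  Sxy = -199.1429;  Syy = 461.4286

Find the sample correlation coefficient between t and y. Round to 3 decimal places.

r = Sxy/√(Sxx·Syy) = -199.1429/√(58008.173449) = -199.1429/240.848860 = -0.826838

-0.827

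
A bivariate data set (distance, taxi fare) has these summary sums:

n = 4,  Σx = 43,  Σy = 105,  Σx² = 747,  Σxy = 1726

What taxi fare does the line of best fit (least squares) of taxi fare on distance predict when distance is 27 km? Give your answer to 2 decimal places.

Sxx = Σx² − (Σx)²/n = 747 − 462.25 = 284.75
Sxy = Σxy − (Σx)(Σy)/n = 1726 − 1128.75 = 597.25
b = Sxy/Sxx = 597.25/284.75 = 2.097454
a = ȳ − b·x̄ = 26.25 − 2.097454·10.75 = 3.702371
ŷ(27) = a + b·27 = 3.702371 + 2.097454·27 = 60.333626

60.33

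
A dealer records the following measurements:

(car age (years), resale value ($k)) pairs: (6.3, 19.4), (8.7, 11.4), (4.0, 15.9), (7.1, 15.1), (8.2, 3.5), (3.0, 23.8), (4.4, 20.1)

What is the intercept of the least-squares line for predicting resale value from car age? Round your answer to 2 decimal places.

n = 7, Σx = 41.7, Σy = 109.2, Σxy = 580.75, Σx² = 277.39
Sxx = Σx² − (Σx)²/n = 277.39 − 248.412857 = 28.977143
Sxy = Σxy − (Σx)(Σy)/n = 580.75 − 650.52 = -69.77
b = Sxy/Sxx = -69.77/28.977143 = -2.407760
a = ȳ − b·x̄ = 15.6 − (-2.407760)·5.957143 = 29.943369

29.94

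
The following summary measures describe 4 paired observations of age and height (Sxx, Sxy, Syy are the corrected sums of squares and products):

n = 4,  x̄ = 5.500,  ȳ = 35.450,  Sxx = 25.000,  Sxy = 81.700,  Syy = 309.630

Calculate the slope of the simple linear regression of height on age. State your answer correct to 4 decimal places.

b = Sxy/Sxx = 81.7/25 = 3.268

3.2680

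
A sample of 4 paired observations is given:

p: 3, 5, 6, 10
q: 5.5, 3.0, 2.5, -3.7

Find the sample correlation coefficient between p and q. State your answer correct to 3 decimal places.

n = 4, Σx = 24, Σy = 7.3, Σxy = 9.5, Σx² = 170, Σy² = 59.19
Sxx = Σx² − (Σx)²/n = 170 − 144 = 26
Sxy = Σxy − (Σx)(Σy)/n = 9.5 − 43.8 = -34.3
Syy = Σy² − (Σy)²/n = 59.19 − 13.3225 = 45.8675
r = Sxy/√(Sxx·Syy) = -34.3/√(1192.555) = -34.3/34.533390 = -0.993242

-0.993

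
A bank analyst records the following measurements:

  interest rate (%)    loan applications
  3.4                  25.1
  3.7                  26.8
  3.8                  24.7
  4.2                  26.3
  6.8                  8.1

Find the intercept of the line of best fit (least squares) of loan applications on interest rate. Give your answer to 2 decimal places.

n = 5, Σx = 21.9, Σy = 111, Σxy = 443.9, Σx² = 103.57
Sxx = Σx² − (Σx)²/n = 103.57 − 95.922 = 7.648
Sxy = Σxy − (Σx)(Σy)/n = 443.9 − 486.18 = -42.28
b = Sxy/Sxx = -42.28/7.648 = -5.528243
a = ȳ − b·x̄ = 22.2 − (-5.528243)·4.38 = 46.413703

46.41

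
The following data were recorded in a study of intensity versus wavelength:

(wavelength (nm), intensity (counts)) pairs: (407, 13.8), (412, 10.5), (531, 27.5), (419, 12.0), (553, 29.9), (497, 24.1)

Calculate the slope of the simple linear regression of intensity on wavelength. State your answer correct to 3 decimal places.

n = 6, Σx = 2819, Σy = 117.8, Σxy = 58085.5, Σx² = 1345733
Sxx = Σx² − (Σx)²/n = 1345733 − 1324460.166667 = 21272.833333
Sxy = Σxy − (Σx)(Σy)/n = 58085.5 − 55346.366667 = 2739.133333
b = Sxy/Sxx = 2739.133333/21272.833333 = 0.128762

0.129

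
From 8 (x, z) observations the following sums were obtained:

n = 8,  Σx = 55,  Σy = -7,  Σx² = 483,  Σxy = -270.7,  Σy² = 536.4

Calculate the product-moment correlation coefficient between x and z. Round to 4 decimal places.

-0.9438

Sxx = Σx² − (Σx)²/n = 483 − 378.125 = 104.875
Sxy = Σxy − (Σx)(Σy)/n = -270.7 − (-48.125) = -222.575
Syy = Σy² − (Σy)²/n = 536.4 − 6.125 = 530.275
r = Sxy/√(Sxx·Syy) = -222.575/√(55612.590625) = -222.575/235.823219 = -0.943821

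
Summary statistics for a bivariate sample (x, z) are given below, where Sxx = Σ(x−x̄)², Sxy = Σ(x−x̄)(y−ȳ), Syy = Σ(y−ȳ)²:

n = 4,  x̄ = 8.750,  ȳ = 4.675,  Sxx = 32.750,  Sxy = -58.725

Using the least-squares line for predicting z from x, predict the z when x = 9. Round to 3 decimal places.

b = Sxy/Sxx = -58.725/32.75 = -1.793130
a = ȳ − b·x̄ = 4.675 − (-1.793130)·8.75 = 20.364885
ŷ(9) = a + b·9 = 20.364885 + (-1.793130)·9 = 4.226718

4.227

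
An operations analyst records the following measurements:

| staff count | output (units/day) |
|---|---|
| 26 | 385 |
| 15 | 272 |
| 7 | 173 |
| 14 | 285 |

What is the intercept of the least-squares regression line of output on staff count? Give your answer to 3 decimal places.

n = 4, Σx = 62, Σy = 1115, Σxy = 19291, Σx² = 1146
Sxx = Σx² − (Σx)²/n = 1146 − 961 = 185
Sxy = Σxy − (Σx)(Σy)/n = 19291 − 17282.5 = 2008.5
b = Sxy/Sxx = 2008.5/185 = 10.856757
a = ȳ − b·x̄ = 278.75 − 10.856757·15.5 = 110.470270

110.470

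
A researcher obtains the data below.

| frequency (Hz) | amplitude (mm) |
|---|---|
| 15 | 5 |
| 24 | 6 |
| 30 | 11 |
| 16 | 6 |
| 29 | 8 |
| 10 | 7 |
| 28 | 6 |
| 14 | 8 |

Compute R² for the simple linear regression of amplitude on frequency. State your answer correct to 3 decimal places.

n = 8, Σx = 166, Σy = 57, Σxy = 1227, Σx² = 3878, Σy² = 431
Sxx = Σx² − (Σx)²/n = 3878 − 3444.5 = 433.5
Sxy = Σxy − (Σx)(Σy)/n = 1227 − 1182.75 = 44.25
Syy = Σy² − (Σy)²/n = 431 − 406.125 = 24.875
R² = Sxy²/(Sxx·Syy) = (44.25)²/(433.5·24.875) = 0.181583

0.182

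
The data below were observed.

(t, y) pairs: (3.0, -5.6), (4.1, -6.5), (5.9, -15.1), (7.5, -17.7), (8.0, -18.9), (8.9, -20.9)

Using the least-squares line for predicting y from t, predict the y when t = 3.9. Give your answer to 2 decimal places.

-7.66

n = 6, Σx = 37.4, Σy = -84.7, Σxy = -602.5, Σx² = 260.08
Sxx = Σx² − (Σx)²/n = 260.08 − 233.126667 = 26.953333
Sxy = Σxy − (Σx)(Σy)/n = -602.5 − (-527.963333) = -74.536667
b = Sxy/Sxx = -74.536667/26.953333 = -2.765397
a = ȳ − b·x̄ = -14.116667 − (-2.765397)·6.233333 = 3.120975
ŷ(3.9) = a + b·3.9 = 3.120975 + (-2.765397)·3.9 = -7.664074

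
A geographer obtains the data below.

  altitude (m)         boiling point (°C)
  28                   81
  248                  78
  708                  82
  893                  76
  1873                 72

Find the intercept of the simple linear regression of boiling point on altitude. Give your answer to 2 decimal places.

n = 5, Σx = 3750, Σy = 389, Σxy = 282392, Σx² = 4869130
Sxx = Σx² − (Σx)²/n = 4869130 − 2812500 = 2056630
Sxy = Σxy − (Σx)(Σy)/n = 282392 − 291750 = -9358
b = Sxy/Sxx = -9358/2056630 = -0.004550
a = ȳ − b·x̄ = 77.8 − (-0.004550)·750 = 81.212622

81.21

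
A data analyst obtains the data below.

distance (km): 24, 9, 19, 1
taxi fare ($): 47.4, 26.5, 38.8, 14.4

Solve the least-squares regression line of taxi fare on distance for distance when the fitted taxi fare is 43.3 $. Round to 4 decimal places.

21.4789

n = 4, Σx = 53, Σy = 127.1, Σxy = 2127.7, Σx² = 1019
Sxx = Σx² − (Σx)²/n = 1019 − 702.25 = 316.75
Sxy = Σxy − (Σx)(Σy)/n = 2127.7 − 1684.075 = 443.625
b = Sxy/Sxx = 443.625/316.75 = 1.400552
a = ȳ − b·x̄ = 31.775 − 1.400552·13.25 = 13.217680
Set a + b·x = 43.3: x = (43.3 − 13.217680) / 1.400552 = 21.478895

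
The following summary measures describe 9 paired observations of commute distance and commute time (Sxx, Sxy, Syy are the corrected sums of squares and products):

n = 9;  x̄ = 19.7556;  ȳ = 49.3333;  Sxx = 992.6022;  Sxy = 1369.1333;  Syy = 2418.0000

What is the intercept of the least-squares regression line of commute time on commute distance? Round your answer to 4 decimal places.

22.0837

b = Sxy/Sxx = 1369.1333/992.6022 = 1.379337
a = ȳ − b·x̄ = 49.3333 − 1.379337·19.7556 = 22.083663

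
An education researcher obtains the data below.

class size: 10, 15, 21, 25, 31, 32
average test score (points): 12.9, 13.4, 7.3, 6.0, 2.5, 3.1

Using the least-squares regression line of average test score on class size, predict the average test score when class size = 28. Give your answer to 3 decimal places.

4.585

n = 6, Σx = 134, Σy = 45.2, Σxy = 810, Σx² = 3376
Sxx = Σx² − (Σx)²/n = 3376 − 2992.666667 = 383.333333
Sxy = Σxy − (Σx)(Σy)/n = 810 − 1009.466667 = -199.466667
b = Sxy/Sxx = -199.466667/383.333333 = -0.520348
a = ȳ − b·x̄ = 7.533333 − (-0.520348)·22.333333 = 19.154435
ŷ(28) = a + b·28 = 19.154435 + (-0.520348)·28 = 4.584696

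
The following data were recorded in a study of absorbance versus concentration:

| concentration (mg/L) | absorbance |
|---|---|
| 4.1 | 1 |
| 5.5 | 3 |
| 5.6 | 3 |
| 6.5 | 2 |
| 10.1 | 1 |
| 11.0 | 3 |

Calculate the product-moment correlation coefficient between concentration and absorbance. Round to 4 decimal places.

0.0563

n = 6, Σx = 42.8, Σy = 13, Σxy = 93.5, Σx² = 343.68, Σy² = 33
Sxx = Σx² − (Σx)²/n = 343.68 − 305.306667 = 38.373333
Sxy = Σxy − (Σx)(Σy)/n = 93.5 − 92.733333 = 0.766667
Syy = Σy² − (Σy)²/n = 33 − 28.166667 = 4.833333
r = Sxy/√(Sxx·Syy) = 0.766667/√(185.471111) = 0.766667/13.618778 = 0.056295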